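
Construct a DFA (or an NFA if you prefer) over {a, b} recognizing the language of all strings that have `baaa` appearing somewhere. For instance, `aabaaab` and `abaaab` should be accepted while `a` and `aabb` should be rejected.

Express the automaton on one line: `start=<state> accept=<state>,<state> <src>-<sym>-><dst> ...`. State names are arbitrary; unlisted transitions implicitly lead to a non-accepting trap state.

start=q0 accept=q4 q0-a->q0 q0-b->q1 q1-a->q2 q1-b->q1 q2-a->q3 q2-b->q1 q3-a->q4 q3-b->q1 q4-a->q4 q4-b->q4

Track how much of `baaa` has been matched so far: state q0 is no progress, q4 is the absorbing accept state reached once `baaa` has occurred. Intermediate states record partial matches; on a mismatch, fall back to the longest reusable overlap.
        a   b  
>  q0   q0  q1 
   q1   q2  q1 
   q2   q3  q1 
   q3   q4  q1 
 * q4   q4  q4 
(> = start, * = accepting)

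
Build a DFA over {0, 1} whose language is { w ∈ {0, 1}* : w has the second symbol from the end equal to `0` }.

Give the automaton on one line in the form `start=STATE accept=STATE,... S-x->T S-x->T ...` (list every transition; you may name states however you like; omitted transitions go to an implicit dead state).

A DFA must remember the last 2 symbols (since which symbol is second-to-last isn't known until the input ends). Use one state per possible window of the last ≤2 symbols; accept from those whose window starts with `0`.
A 7-state machine:
        0   1  
>  S0   S1  S2 
   S1   S3  S4 
   S2   S5  S6 
 * S3   S3  S4 
 * S4   S5  S6 
   S5   S3  S4 
   S6   S5  S6 
(> = start, * = accepting)

start=S0 accept=S3,S4 S0-0->S1 S0-1->S2 S1-0->S3 S1-1->S4 S2-0->S5 S2-1->S6 S3-0->S3 S3-1->S4 S4-0->S5 S4-1->S6 S5-0->S3 S5-1->S4 S6-0->S5 S6-1->S6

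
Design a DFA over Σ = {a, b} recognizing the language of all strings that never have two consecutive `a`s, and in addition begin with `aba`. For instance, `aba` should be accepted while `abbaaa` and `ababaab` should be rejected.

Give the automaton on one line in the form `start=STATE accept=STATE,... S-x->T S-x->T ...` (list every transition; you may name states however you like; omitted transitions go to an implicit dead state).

Run two small machines in parallel and take their product. The first has 3 states tracking partial matches of the forbidden pattern `aa`; the second has 5 states tracking whether the input so far still matches the prefix `aba`. A product state is a pair (one from each), accepting exactly when both do. Equivalent product states are then merged.
A 6-state machine:
        a   b  
>  q0   q1  q2 
   q1   q2  q3 
   q2   q2  q2 
   q3   q4  q2 
 * q4   q2  q5 
 * q5   q4  q5 
(> = start, * = accepting)

start=q0 accept=q4,q5 q0-a->q1 q0-b->q2 q1-a->q2 q1-b->q3 q2-a->q2 q2-b->q2 q3-a->q4 q3-b->q2 q4-a->q2 q4-b->q5 q5-a->q4 q5-b->q5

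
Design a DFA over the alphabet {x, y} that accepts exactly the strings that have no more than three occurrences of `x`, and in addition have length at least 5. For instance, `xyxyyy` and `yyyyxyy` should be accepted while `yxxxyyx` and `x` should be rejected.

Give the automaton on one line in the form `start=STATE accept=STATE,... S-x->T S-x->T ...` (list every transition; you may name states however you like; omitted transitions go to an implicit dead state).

start=q0 accept=q15,q16,q17,q18 q0-x->q1 q0-y->q2 q1-x->q3 q1-y->q4 q2-x->q4 q2-y->q5 q3-x->q6 q3-y->q7 q4-x->q7 q4-y->q8 q5-x->q8 q5-y->q9 q6-x->q10 q6-y->q11 q7-x->q11 q7-y->q12 q8-x->q12 q8-y->q13 q9-x->q13 q9-y->q14 q10-x->q10 q10-y->q10 q11-x->q10 q11-y->q15 q12-x->q15 q12-y->q16 q13-x->q16 q13-y->q17 q14-x->q17 q14-y->q18 q15-x->q10 q15-y->q15 q16-x->q15 q16-y->q16 q17-x->q16 q17-y->q17 q18-x->q17 q18-y->q18

Build one automaton per condition and run them in lockstep. The first has 5 states tracking the count of `x`s, saturating at 4; the second has 7 states tracking the input length, saturating at 6. A product state is a pair (one from each), accepting exactly when both do. Equivalent product states are then merged.
With 19 states:
          x    y  
>  q0     q1   q2 
   q1     q3   q4 
   q2     q4   q5 
   q3     q6   q7 
   q4     q7   q8 
   q5     q8   q9 
   q6    q10  q11 
   q7    q11  q12 
   q8    q12  q13 
   q9    q13  q14 
   q10   q10  q10 
   q11   q10  q15 
   q12   q15  q16 
   q13   q16  q17 
   q14   q17  q18 
 * q15   q10  q15 
 * q16   q15  q16 
 * q17   q16  q17 
 * q18   q17  q18 
(> = start, * = accepting)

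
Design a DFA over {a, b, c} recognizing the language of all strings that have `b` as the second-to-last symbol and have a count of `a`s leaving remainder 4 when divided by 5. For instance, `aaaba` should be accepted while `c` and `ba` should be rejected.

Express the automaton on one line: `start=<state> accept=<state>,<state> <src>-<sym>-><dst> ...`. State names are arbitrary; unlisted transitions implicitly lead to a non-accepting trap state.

start=q0 accept=q7,q8 q0-a->q1 q0-b->q0 q0-c->q0 q1-a->q2 q1-b->q1 q1-c->q1 q2-a->q3 q2-b->q2 q2-c->q2 q3-a->q4 q3-b->q5 q3-c->q3 q4-a->q0 q4-b->q6 q4-c->q4 q5-a->q7 q5-b->q5 q5-c->q3 q6-a->q0 q6-b->q8 q6-c->q7 q7-a->q0 q7-b->q6 q7-c->q4 q8-a->q0 q8-b->q8 q8-c->q7

Handle the two conditions separately and then intersect. One (13 states) tracks the last 2 symbols read; the other (5 states) tracks the count of `a`s modulo 5. Each combined state is a pair, one component from each; accept when both components accept. Equivalent product states are then merged.
        a   b   c  
>  q0   q1  q0  q0 
   q1   q2  q1  q1 
   q2   q3  q2  q2 
   q3   q4  q5  q3 
   q4   q0  q6  q4 
   q5   q7  q5  q3 
   q6   q0  q8  q7 
 * q7   q0  q6  q4 
 * q8   q0  q8  q7 
(> = start, * = accepting)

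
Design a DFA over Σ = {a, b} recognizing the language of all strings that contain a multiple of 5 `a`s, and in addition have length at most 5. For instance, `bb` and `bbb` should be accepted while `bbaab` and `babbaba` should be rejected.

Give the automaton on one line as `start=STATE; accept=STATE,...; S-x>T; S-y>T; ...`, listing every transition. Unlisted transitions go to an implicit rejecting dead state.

start=q0; accept=q0,q2,q5,q7,q9,q10; q0-a>q1; q0-b>q2; q1-a>q3; q1-b>q4; q2-a>q4; q2-b>q5; q3-a>q6; q3-b>q4; q4-a>q4; q4-b>q4; q5-a>q4; q5-b>q7; q6-a>q8; q6-b>q4; q7-a>q4; q7-b>q9; q8-a>q10; q8-b>q4; q9-a>q4; q9-b>q10; q10-a>q4; q10-b>q4

Run two small machines in parallel and take their product. One (5 states) tracks the count of `a`s modulo 5; the other (7 states) tracks the input length, saturating at 6. Each combined state is a pair, one component from each; accept when both components accept. After merging equivalent states the machine shrinks.
An 11-state machine:
          a    b  
>* q0     q1   q2 
   q1     q3   q4 
 * q2     q4   q5 
   q3     q6   q4 
   q4     q4   q4 
 * q5     q4   q7 
   q6     q8   q4 
 * q7     q4   q9 
   q8    q10   q4 
 * q9     q4  q10 
 * q10    q4   q4 
(> = start, * = accepting)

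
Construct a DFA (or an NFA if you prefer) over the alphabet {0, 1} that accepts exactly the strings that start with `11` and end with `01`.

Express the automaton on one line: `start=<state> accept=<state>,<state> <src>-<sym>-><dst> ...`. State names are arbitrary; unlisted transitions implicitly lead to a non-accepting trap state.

start=s0 accept=s5 s0-0->s1 s0-1->s2 s1-0->s1 s1-1->s1 s2-0->s1 s2-1->s3 s3-0->s4 s3-1->s3 s4-0->s4 s4-1->s5 s5-0->s4 s5-1->s3

Run two small machines in parallel and take their product. One (4 states) tracks whether the input so far still matches the prefix `11`; the other (3 states) tracks how much of the suffix `01` has currently been matched. Each combined state is a pair, one component from each; accept when both components accept. Minimizing collapses redundant product states.
6 states suffice.
        0   1  
>  s0   s1  s2 
   s1   s1  s1 
   s2   s1  s3 
   s3   s4  s3 
   s4   s4  s5 
 * s5   s4  s3 
(> = start, * = accepting)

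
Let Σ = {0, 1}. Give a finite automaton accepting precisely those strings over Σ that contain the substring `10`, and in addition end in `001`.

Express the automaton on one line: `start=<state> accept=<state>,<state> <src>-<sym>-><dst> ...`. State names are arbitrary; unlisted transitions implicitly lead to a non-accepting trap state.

Run two small machines in parallel and take their product. The first has 3 states tracking whether and how much of `10` has been seen; the second has 4 states tracking how much of the suffix `001` has currently been matched. A product state is a pair (one from each), accepting exactly when both do.
        0   1  
>  q0   q1  q2 
   q1   q3  q2 
   q2   q4  q2 
   q3   q3  q5 
   q4   q6  q7 
   q5   q4  q2 
   q6   q6  q8 
   q7   q4  q7 
 * q8   q4  q7 
(> = start, * = accepting)

start=q0 accept=q8 q0-0->q1 q0-1->q2 q1-0->q3 q1-1->q2 q2-0->q4 q2-1->q2 q3-0->q3 q3-1->q5 q4-0->q6 q4-1->q7 q5-0->q4 q5-1->q2 q6-0->q6 q6-1->q8 q7-0->q4 q7-1->q7 q8-0->q4 q8-1->q7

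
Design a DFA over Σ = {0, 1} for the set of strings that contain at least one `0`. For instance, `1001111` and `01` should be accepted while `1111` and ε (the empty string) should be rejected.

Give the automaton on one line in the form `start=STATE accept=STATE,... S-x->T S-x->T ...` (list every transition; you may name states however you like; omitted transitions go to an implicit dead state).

Only the number of `0`s matters, and only up to 2. Make a chain A → B → C advanced by each `0` (with C absorbing); every other symbol self-loops. The accepting set is {B, C}.
       0  1 
>  A   B  A 
 * B   C  B 
 * C   C  C 
(> = start, * = accepting)

start=A accept=B,C A-0->B A-1->A B-0->C B-1->B C-0->C C-1->C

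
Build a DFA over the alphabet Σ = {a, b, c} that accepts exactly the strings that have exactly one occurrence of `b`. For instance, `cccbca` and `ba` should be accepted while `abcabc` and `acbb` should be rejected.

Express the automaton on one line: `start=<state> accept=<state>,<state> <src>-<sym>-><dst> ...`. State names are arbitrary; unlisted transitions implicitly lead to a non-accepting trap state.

Only the number of `b`s matters, and only up to 2. Make a chain q0 → q1 → q2 advanced by each `b` (with q2 absorbing); every other symbol self-loops. The accepting set is {q1}.
3 states suffice.
        a   b   c  
>  q0   q0  q1  q0 
 * q1   q1  q2  q1 
   q2   q2  q2  q2 
(> = start, * = accepting)

start=q0 accept=q1 q0-a->q0 q0-b->q1 q0-c->q0 q1-a->q1 q1-b->q2 q1-c->q1 q2-a->q2 q2-b->q2 q2-c->q2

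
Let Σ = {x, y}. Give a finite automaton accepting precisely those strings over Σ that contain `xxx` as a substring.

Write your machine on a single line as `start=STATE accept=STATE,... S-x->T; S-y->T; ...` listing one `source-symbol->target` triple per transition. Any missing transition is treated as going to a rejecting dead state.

start=S0; accept=S3; S0-x->S1; S0-y->S0; S1-x->S2; S1-y->S0; S2-x->S3; S2-y->S0; S3-x->S3; S3-y->S3

Track how much of `xxx` has been matched so far: state S0 is no progress, S3 is the absorbing accept state reached once `xxx` has occurred. Intermediate states record partial matches; on a mismatch, fall back to the longest reusable overlap.
A 4-state machine:
        x   y  
>  S0   S1  S0 
   S1   S2  S0 
   S2   S3  S0 
 * S3   S3  S3 
(> = start, * = accepting)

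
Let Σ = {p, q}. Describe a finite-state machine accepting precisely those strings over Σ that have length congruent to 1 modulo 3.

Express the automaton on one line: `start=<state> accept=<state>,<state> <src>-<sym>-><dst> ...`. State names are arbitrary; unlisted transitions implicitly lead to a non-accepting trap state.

start=s0 accept=s1 s0-p->s1 s0-q->s1 s1-p->s2 s1-q->s2 s2-p->s0 s2-q->s0

Only the length mod 3 matters, so use a 3-cycle: from any state, every input symbol moves to the next state, wrapping s2 back to s0. Mark s1 accepting.
        p   q  
>  s0   s1  s1 
 * s1   s2  s2 
   s2   s0  s0 
(> = start, * = accepting)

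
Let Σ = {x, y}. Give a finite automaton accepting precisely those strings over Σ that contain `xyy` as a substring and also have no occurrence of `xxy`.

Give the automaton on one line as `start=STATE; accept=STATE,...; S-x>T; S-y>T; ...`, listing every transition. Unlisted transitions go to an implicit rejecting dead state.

Handle the two conditions separately and then intersect. The first has 4 states tracking whether and how much of `xyy` has been seen; the second has 4 states tracking partial matches of the forbidden pattern `xxy`. A product state is a pair (one from each), accepting exactly when both do. After merging equivalent states the machine shrinks.
        x   y  
>  s0   s1  s0 
   s1   s2  s3 
   s2   s2  s2 
   s3   s1  s4 
 * s4   s5  s4 
 * s5   s6  s4 
 * s6   s6  s2 
(> = start, * = accepting)

start=s0; accept=s4,s5,s6; s0-x>s1; s0-y>s0; s1-x>s2; s1-y>s3; s2-x>s2; s2-y>s2; s3-x>s1; s3-y>s4; s4-x>s5; s4-y>s4; s5-x>s6; s5-y>s4; s6-x>s6; s6-y>s2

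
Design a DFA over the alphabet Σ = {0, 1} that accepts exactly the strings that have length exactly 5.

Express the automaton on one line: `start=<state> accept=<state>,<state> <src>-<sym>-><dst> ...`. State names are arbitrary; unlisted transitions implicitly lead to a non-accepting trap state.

Count input length up to 6: every symbol moves from S0 toward S6, which means 'more than 5' and absorbs. Accept from {S5}.
7 states suffice.
        0   1  
>  S0   S1  S1 
   S1   S2  S2 
   S2   S3  S3 
   S3   S4  S4 
   S4   S5  S5 
 * S5   S6  S6 
   S6   S6  S6 
(> = start, * = accepting)

start=S0 accept=S5 S0-0->S1 S0-1->S1 S1-0->S2 S1-1->S2 S2-0->S3 S2-1->S3 S3-0->S4 S3-1->S4 S4-0->S5 S4-1->S5 S5-0->S6 S5-1->S6 S6-0->S6 S6-1->S6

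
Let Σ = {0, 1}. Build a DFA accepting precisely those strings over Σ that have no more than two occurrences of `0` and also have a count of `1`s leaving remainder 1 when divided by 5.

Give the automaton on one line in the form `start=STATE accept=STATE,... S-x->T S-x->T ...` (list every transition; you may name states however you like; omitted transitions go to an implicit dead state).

Build one automaton per condition and run them in lockstep. The first has 4 states tracking the count of `0`s, saturating at 3; the second has 5 states tracking the count of `1`s modulo 5. A product state is a pair (one from each), accepting exactly when both do. After merging equivalent states the machine shrinks.
          0    1  
>  q0     q1   q2 
   q1     q3   q4 
 * q2     q4   q5 
   q3     q6   q7 
 * q4     q7   q8 
   q5     q8   q9 
   q6     q6   q6 
 * q7     q6  q10 
   q8    q10  q11 
   q9    q11  q12 
   q10    q6  q13 
   q11   q13  q14 
   q12   q14   q0 
   q13    q6  q15 
   q14   q15   q1 
   q15    q6   q3 
(> = start, * = accepting)

start=q0 accept=q2,q4,q7 q0-0->q1 q0-1->q2 q1-0->q3 q1-1->q4 q2-0->q4 q2-1->q5 q3-0->q6 q3-1->q7 q4-0->q7 q4-1->q8 q5-0->q8 q5-1->q9 q6-0->q6 q6-1->q6 q7-0->q6 q7-1->q10 q8-0->q10 q8-1->q11 q9-0->q11 q9-1->q12 q10-0->q6 q10-1->q13 q11-0->q13 q11-1->q14 q12-0->q14 q12-1->q0 q13-0->q6 q13-1->q15 q14-0->q15 q14-1->q1 q15-0->q6 q15-1->q3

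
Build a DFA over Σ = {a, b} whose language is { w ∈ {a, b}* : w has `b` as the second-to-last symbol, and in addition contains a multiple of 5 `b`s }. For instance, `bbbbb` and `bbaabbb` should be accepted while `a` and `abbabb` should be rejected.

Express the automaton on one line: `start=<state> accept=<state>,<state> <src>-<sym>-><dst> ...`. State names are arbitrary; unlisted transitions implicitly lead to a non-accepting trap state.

start=q0 accept=q6,q8 q0-a->q0 q0-b->q1 q1-a->q1 q1-b->q2 q2-a->q2 q2-b->q3 q3-a->q3 q3-b->q4 q4-a->q5 q4-b->q6 q5-a->q5 q5-b->q7 q6-a->q8 q6-b->q1 q7-a->q8 q7-b->q1 q8-a->q0 q8-b->q1

Handle the two conditions separately and then intersect. One (7 states) tracks the last 2 symbols read; the other (5 states) tracks the count of `b`s modulo 5. Each combined state is a pair, one component from each; accept when both components accept. After merging equivalent states the machine shrinks.
A 9-state machine:
        a   b  
>  q0   q0  q1 
   q1   q1  q2 
   q2   q2  q3 
   q3   q3  q4 
   q4   q5  q6 
   q5   q5  q7 
 * q6   q8  q1 
   q7   q8  q1 
 * q8   q0  q1 
(> = start, * = accepting)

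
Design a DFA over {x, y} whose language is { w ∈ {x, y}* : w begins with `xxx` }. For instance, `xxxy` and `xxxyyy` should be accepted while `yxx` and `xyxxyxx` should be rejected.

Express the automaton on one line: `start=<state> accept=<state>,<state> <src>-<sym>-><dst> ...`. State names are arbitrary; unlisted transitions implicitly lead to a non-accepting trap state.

Walk along `xxx` while the input agrees: from s0 take `x` to s1, and so on. Any deviation drops to the rejecting sink s4. Once s3 is reached the prefix is confirmed and every continuation is accepted.
A 5-state machine:
        x   y  
>  s0   s1  s4 
   s1   s2  s4 
   s2   s3  s4 
 * s3   s3  s3 
   s4   s4  s4 
(> = start, * = accepting)

start=s0 accept=s3 s0-x->s1 s0-y->s4 s1-x->s2 s1-y->s4 s2-x->s3 s2-y->s4 s3-x->s3 s3-y->s3 s4-x->s4 s4-y->s4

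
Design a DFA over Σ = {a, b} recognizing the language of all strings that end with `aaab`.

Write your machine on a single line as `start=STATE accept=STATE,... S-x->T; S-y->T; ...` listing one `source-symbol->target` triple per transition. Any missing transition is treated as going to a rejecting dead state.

Let each state record the length of the longest suffix of the input read so far that is also a prefix of `aaab`. S1 means the last symbol is `a`; S2 means the last 2 symbols are `aa`; S3 means the last 3 symbols are `aaa`; S4 means the last 4 symbols are `aaab`. Accept only at S4, where the string currently ends in `aaab`.
With 5 states:
        a   b  
>  S0   S1  S0 
   S1   S2  S0 
   S2   S3  S0 
   S3   S3  S4 
 * S4   S1  S0 
(> = start, * = accepting)

start=S0; accept=S4; S0-a->S1; S0-b->S0; S1-a->S2; S1-b->S0; S2-a->S3; S2-b->S0; S3-a->S3; S3-b->S4; S4-a->S1; S4-b->S0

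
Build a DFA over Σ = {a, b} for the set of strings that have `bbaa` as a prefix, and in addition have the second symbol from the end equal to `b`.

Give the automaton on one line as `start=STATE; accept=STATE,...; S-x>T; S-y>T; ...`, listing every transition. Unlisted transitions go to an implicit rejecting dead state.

start=q0; accept=q11,q12; q0-a>q1; q0-b>q2; q1-a>q3; q1-b>q4; q2-a>q5; q2-b>q6; q3-a>q3; q3-b>q4; q4-a>q5; q4-b>q7; q5-a>q3; q5-b>q4; q6-a>q8; q6-b>q7; q7-a>q5; q7-b>q7; q8-a>q9; q8-b>q4; q9-a>q9; q9-b>q10; q10-a>q11; q10-b>q12; q11-a>q9; q11-b>q10; q12-a>q11; q12-b>q12

Build one automaton per condition and run them in lockstep. One (6 states) tracks whether the input so far still matches the prefix `bbaa`; the other (7 states) tracks the last 2 symbols read. Each combined state is a pair, one component from each; accept when both components accept.
A 13-state machine:
          a    b  
>  q0     q1   q2 
   q1     q3   q4 
   q2     q5   q6 
   q3     q3   q4 
   q4     q5   q7 
   q5     q3   q4 
   q6     q8   q7 
   q7     q5   q7 
   q8     q9   q4 
   q9     q9  q10 
   q10   q11  q12 
 * q11    q9  q10 
 * q12   q11  q12 
(> = start, * = accepting)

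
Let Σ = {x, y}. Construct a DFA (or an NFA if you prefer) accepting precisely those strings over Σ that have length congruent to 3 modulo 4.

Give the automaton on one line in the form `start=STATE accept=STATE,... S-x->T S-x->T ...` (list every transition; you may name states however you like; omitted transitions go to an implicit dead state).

Count input length modulo 4: every symbol advances one step around the cycle s0 → s1 → s2 → s3 → s0. Accept at s3.
4 states suffice.
        x   y  
>  s0   s1  s1 
   s1   s2  s2 
   s2   s3  s3 
 * s3   s0  s0 
(> = start, * = accepting)

start=s0 accept=s3 s0-x->s1 s0-y->s1 s1-x->s2 s1-y->s2 s2-x->s3 s2-y->s3 s3-x->s0 s3-y->s0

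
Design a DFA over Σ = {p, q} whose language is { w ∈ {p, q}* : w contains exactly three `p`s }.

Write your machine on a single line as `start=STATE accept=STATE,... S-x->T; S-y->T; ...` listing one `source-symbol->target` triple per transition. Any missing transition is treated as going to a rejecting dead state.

Only the number of `p`s matters, and only up to 4. Make a chain S0 → S1 → S2 → S3 → S4 advanced by each `p` (with S4 absorbing); every other symbol self-loops. The accepting set is {S3}.
5 states suffice.
        p   q  
>  S0   S1  S0 
   S1   S2  S1 
   S2   S3  S2 
 * S3   S4  S3 
   S4   S4  S4 
(> = start, * = accepting)

start=S0; accept=S3; S0-p->S1; S0-q->S0; S1-p->S2; S1-q->S1; S2-p->S3; S2-q->S2; S3-p->S4; S3-q->S3; S4-p->S4; S4-q->S4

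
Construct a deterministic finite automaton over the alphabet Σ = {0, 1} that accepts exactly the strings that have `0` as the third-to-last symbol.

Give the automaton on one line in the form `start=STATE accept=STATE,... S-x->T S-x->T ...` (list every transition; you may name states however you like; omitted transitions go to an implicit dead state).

start=q0 accept=q7,q8,q9,q10 q0-0->q1 q0-1->q2 q1-0->q3 q1-1->q4 q2-0->q5 q2-1->q6 q3-0->q7 q3-1->q8 q4-0->q9 q4-1->q10 q5-0->q11 q5-1->q12 q6-0->q13 q6-1->q14 q7-0->q7 q7-1->q8 q8-0->q9 q8-1->q10 q9-0->q11 q9-1->q12 q10-0->q13 q10-1->q14 q11-0->q7 q11-1->q8 q12-0->q9 q12-1->q10 q13-0->q11 q13-1->q12 q14-0->q13 q14-1->q14

A DFA must remember the last 3 symbols (since which symbol is third-to-last isn't known until the input ends). Use one state per possible window of the last ≤3 symbols; accept from those whose window starts with `0`.
A 15-state machine:
          0    1  
>  q0     q1   q2 
   q1     q3   q4 
   q2     q5   q6 
   q3     q7   q8 
   q4     q9  q10 
   q5    q11  q12 
   q6    q13  q14 
 * q7     q7   q8 
 * q8     q9  q10 
 * q9    q11  q12 
 * q10   q13  q14 
   q11    q7   q8 
   q12    q9  q10 
   q13   q11  q12 
   q14   q13  q14 
(> = start, * = accepting)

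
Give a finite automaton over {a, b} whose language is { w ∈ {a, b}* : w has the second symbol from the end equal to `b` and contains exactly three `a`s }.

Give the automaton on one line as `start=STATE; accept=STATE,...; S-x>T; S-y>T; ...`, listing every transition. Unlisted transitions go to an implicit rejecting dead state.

start=S0; accept=S7,S8; S0-a>S1; S0-b>S0; S1-a>S2; S1-b>S1; S2-a>S3; S2-b>S4; S3-a>S5; S3-b>S6; S4-a>S7; S4-b>S4; S5-a>S5; S5-b>S5; S6-a>S5; S6-b>S8; S7-a>S5; S7-b>S6; S8-a>S5; S8-b>S8

Run two small machines in parallel and take their product. The first has 7 states tracking the last 2 symbols read; the second has 5 states tracking the count of `a`s, saturating at 4. A product state is a pair (one from each), accepting exactly when both do. Equivalent product states are then merged.
9 states suffice.
        a   b  
>  S0   S1  S0 
   S1   S2  S1 
   S2   S3  S4 
   S3   S5  S6 
   S4   S7  S4 
   S5   S5  S5 
   S6   S5  S8 
 * S7   S5  S6 
 * S8   S5  S8 
(> = start, * = accepting)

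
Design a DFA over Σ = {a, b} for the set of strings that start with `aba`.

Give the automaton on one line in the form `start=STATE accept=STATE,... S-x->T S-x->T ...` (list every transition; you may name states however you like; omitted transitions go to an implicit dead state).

Check the first 3 symbols one by one: q0 through q2 record how many have matched `aba` so far; any wrong symbol goes to the dead state q4. After all 3 match we enter the accepting sink q3.
A 5-state machine:
        a   b  
>  q0   q1  q4 
   q1   q4  q2 
   q2   q3  q4 
 * q3   q3  q3 
   q4   q4  q4 
(> = start, * = accepting)

start=q0 accept=q3 q0-a->q1 q0-b->q4 q1-a->q4 q1-b->q2 q2-a->q3 q2-b->q4 q3-a->q3 q3-b->q3 q4-a->q4 q4-b->q4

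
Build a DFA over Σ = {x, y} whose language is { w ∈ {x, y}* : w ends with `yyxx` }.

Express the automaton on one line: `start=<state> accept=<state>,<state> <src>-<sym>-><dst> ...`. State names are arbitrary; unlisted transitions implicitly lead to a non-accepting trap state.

start=q0 accept=q4 q0-x->q0 q0-y->q1 q1-x->q0 q1-y->q2 q2-x->q3 q2-y->q2 q3-x->q4 q3-y->q1 q4-x->q0 q4-y->q1

Remember how much of `yyxx` the current input suffix matches. State q0 means no match yet; q1 means the last symbol is `y`; q2 means the last 2 symbols are `yy`; q3 means the last 3 symbols are `yyx`; q4 means the last 4 symbols are `yyxx`. Only q4 accepts. On a mismatch, fall back to the longest proper suffix that is still a prefix of `yyxx`.
5 states suffice.
        x   y  
>  q0   q0  q1 
   q1   q0  q2 
   q2   q3  q2 
   q3   q4  q1 
 * q4   q0  q1 
(> = start, * = accepting)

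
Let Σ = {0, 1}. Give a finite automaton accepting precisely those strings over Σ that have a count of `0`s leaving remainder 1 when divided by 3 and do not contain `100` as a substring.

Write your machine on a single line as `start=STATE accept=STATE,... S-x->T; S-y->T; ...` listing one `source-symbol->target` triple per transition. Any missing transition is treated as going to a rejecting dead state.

Run two small machines in parallel and take their product. One (3 states) tracks the count of `0`s modulo 3; the other (4 states) tracks partial matches of the forbidden pattern `100`. Each combined state is a pair, one component from each; accept when both components accept.
12 states suffice.
          0    1  
>  q0     q1   q2 
 * q1     q3   q4 
   q2     q5   q2 
   q3     q0   q6 
 * q4     q7   q4 
 * q5     q8   q4 
   q6     q9   q6 
   q7    q10   q6 
   q8    q10   q8 
   q9    q11   q2 
   q10   q11  q10 
   q11    q8  q11 
(> = start, * = accepting)

start=q0; accept=q1,q4,q5; q0-0->q1; q0-1->q2; q1-0->q3; q1-1->q4; q2-0->q5; q2-1->q2; q3-0->q0; q3-1->q6; q4-0->q7; q4-1->q4; q5-0->q8; q5-1->q4; q6-0->q9; q6-1->q6; q7-0->q10; q7-1->q6; q8-0->q10; q8-1->q8; q9-0->q11; q9-1->q2; q10-0->q11; q10-1->q10; q11-0->q8; q11-1->q11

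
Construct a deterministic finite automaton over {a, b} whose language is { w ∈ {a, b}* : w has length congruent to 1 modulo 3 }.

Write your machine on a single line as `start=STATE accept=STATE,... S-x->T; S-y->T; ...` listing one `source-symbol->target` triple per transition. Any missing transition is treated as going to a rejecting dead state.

Count input length modulo 3: every symbol advances one step around the cycle S0 → S1 → S2 → S0. Accept at S1.
        a   b  
>  S0   S1  S1 
 * S1   S2  S2 
   S2   S0  S0 
(> = start, * = accepting)

start=S0; accept=S1; S0-a->S1; S0-b->S1; S1-a->S2; S1-b->S2; S2-a->S0; S2-b->S0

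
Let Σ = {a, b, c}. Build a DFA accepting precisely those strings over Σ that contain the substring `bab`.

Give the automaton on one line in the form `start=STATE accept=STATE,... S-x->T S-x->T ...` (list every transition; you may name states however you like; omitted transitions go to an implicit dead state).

start=S0 accept=S3 S0-a->S0 S0-b->S1 S0-c->S0 S1-a->S2 S1-b->S1 S1-c->S0 S2-a->S0 S2-b->S3 S2-c->S0 S3-a->S3 S3-b->S3 S3-c->S3

Track how much of `bab` has been matched so far: state S0 is no progress, S3 is the absorbing accept state reached once `bab` has occurred. Intermediate states record partial matches; on a mismatch, fall back to the longest reusable overlap.
4 states suffice.
        a   b   c  
>  S0   S0  S1  S0 
   S1   S2  S1  S0 
   S2   S0  S3  S0 
 * S3   S3  S3  S3 
(> = start, * = accepting)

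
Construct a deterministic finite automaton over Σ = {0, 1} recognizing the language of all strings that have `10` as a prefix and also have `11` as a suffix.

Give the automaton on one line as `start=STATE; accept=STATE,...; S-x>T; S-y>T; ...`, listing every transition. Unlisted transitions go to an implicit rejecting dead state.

Run two small machines in parallel and take their product. The first has 4 states tracking whether the input so far still matches the prefix `10`; the second has 3 states tracking how much of the suffix `11` has currently been matched. A product state is a pair (one from each), accepting exactly when both do. Equivalent product states are then merged.
A 6-state machine:
       0  1 
>  A   B  C 
   B   B  B 
   C   D  B 
   D   D  E 
   E   D  F 
 * F   D  F 
(> = start, * = accepting)

start=A; accept=F; A-0>B; A-1>C; B-0>B; B-1>B; C-0>D; C-1>B; D-0>D; D-1>E; E-0>D; E-1>F; F-0>D; F-1>F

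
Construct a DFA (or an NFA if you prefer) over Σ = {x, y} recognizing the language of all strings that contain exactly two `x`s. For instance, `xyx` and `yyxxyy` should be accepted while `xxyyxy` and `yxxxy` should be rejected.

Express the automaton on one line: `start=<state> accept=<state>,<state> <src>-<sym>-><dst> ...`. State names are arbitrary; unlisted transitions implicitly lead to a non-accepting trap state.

Only the number of `x`s matters, and only up to 3. Make a chain S0 → S1 → S2 → S3 advanced by each `x` (with S3 absorbing); every other symbol self-loops. The accepting set is {S2}.
A 4-state machine:
        x   y  
>  S0   S1  S0 
   S1   S2  S1 
 * S2   S3  S2 
   S3   S3  S3 
(> = start, * = accepting)

start=S0 accept=S2 S0-x->S1 S0-y->S0 S1-x->S2 S1-y->S1 S2-x->S3 S2-y->S2 S3-x->S3 S3-y->S3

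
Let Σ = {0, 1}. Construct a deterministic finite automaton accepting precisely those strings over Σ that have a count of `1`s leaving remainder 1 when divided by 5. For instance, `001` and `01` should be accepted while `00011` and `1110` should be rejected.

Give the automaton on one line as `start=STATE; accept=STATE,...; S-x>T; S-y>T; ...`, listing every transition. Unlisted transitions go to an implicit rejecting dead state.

start=s0; accept=s1; s0-0>s0; s0-1>s1; s1-0>s1; s1-1>s2; s2-0>s2; s2-1>s3; s3-0>s3; s3-1>s4; s4-0>s4; s4-1>s0

Keep the running count of `1`s modulo 5: each `1` advances along the cycle s0 → s1 → s2 → s3 → s4 → s0 while other symbols loop. Accept at s1.
A 5-state machine:
        0   1  
>  s0   s0  s1 
 * s1   s1  s2 
   s2   s2  s3 
   s3   s3  s4 
   s4   s4  s0 
(> = start, * = accepting)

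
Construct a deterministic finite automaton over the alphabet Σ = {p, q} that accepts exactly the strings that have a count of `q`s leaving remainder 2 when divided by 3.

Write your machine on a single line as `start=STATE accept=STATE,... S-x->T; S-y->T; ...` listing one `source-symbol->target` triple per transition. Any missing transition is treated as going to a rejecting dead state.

start=A; accept=C; A-p->A; A-q->B; B-p->B; B-q->C; C-p->C; C-q->A

Keep the running count of `q`s modulo 3: each `q` advances along the cycle A → B → C → A while other symbols loop. Accept at C.
With 3 states:
       p  q 
>  A   A  B 
   B   B  C 
 * C   C  A 
(> = start, * = accepting)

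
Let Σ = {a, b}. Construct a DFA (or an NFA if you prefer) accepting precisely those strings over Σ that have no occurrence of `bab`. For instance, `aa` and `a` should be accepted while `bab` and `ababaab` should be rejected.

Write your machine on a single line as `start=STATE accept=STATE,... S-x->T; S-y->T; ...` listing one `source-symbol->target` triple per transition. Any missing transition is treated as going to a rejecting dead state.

This is the complement of 'contains `bab`'. Use the same substring-matching states — S0 through S3 holding how much of `bab` has just been matched — but flip the accepting set: everything except the trap S3 accepts.
        a   b  
>* S0   S0  S1 
 * S1   S2  S1 
 * S2   S0  S3 
   S3   S3  S3 
(> = start, * = accepting)

start=S0; accept=S0,S1,S2; S0-a->S0; S0-b->S1; S1-a->S2; S1-b->S1; S2-a->S0; S2-b->S3; S3-a->S3; S3-b->S3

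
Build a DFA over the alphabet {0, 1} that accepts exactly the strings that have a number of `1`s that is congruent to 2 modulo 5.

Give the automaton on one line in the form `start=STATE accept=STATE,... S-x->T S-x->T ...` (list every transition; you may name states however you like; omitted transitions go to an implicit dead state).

Keep the running count of `1`s modulo 5: each `1` advances along the cycle s0 → s1 → s2 → s3 → s4 → s0 while other symbols loop. Accept at s2.
A 5-state machine:
        0   1  
>  s0   s0  s1 
   s1   s1  s2 
 * s2   s2  s3 
   s3   s3  s4 
   s4   s4  s0 
(> = start, * = accepting)

start=s0 accept=s2 s0-0->s0 s0-1->s1 s1-0->s1 s1-1->s2 s2-0->s2 s2-1->s3 s3-0->s3 s3-1->s4 s4-0->s4 s4-1->s0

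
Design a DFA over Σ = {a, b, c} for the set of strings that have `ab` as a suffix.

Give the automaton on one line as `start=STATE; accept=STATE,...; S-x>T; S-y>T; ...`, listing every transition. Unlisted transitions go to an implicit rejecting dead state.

start=q0; accept=q2; q0-a>q1; q0-b>q0; q0-c>q0; q1-a>q1; q1-b>q2; q1-c>q0; q2-a>q1; q2-b>q0; q2-c>q0

Let each state record the length of the longest suffix of the input read so far that is also a prefix of `ab`. q1 means the last symbol is `a`; q2 means the last 2 symbols are `ab`. Accept only at q2, where the string currently ends in `ab`.
With 3 states:
        a   b   c  
>  q0   q1  q0  q0 
   q1   q1  q2  q0 
 * q2   q1  q0  q0 
(> = start, * = accepting)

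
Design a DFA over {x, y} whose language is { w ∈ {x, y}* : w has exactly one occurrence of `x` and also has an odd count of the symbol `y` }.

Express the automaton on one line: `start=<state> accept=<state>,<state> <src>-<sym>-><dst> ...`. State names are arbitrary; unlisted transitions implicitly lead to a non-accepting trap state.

Handle the two conditions separately and then intersect. One (3 states) tracks the count of `x`s, saturating at 2; the other (2 states) tracks the count of `y`s modulo 2. Each combined state is a pair, one component from each; accept when both components accept. Minimizing collapses redundant product states.
A 5-state machine:
        x   y  
>  q0   q1  q2 
   q1   q3  q4 
   q2   q4  q0 
   q3   q3  q3 
 * q4   q3  q1 
(> = start, * = accepting)

start=q0 accept=q4 q0-x->q1 q0-y->q2 q1-x->q3 q1-y->q4 q2-x->q4 q2-y->q0 q3-x->q3 q3-y->q3 q4-x->q3 q4-y->q1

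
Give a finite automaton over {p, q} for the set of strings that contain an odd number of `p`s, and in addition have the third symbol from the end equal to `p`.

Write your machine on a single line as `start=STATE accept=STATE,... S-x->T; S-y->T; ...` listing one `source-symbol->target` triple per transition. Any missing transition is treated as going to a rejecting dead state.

Run two small machines in parallel and take their product. The first has 2 states tracking the count of `p`s modulo 2; the second has 15 states tracking the last 3 symbols read. A product state is a pair (one from each), accepting exactly when both do.
          p    q  
>  S0     S1   S2 
   S1     S3   S4 
   S2     S5   S6 
   S3     S7   S8 
   S4     S9  S10 
   S5    S11  S12 
   S6    S13  S14 
 * S7    S15  S16 
   S8    S17  S18 
   S9    S19  S20 
 * S10   S21  S22 
   S11    S7   S8 
   S12    S9  S10 
   S13   S11  S12 
   S14   S13  S14 
   S15    S7   S8 
 * S16    S9  S10 
 * S17   S11  S12 
   S18   S13  S14 
   S19   S15  S16 
   S20   S17  S18 
   S21   S19  S20 
   S22   S21  S22 
(> = start, * = accepting)

start=S0; accept=S7,S10,S16,S17; S0-p->S1; S0-q->S2; S1-p->S3; S1-q->S4; S2-p->S5; S2-q->S6; S3-p->S7; S3-q->S8; S4-p->S9; S4-q->S10; S5-p->S11; S5-q->S12; S6-p->S13; S6-q->S14; S7-p->S15; S7-q->S16; S8-p->S17; S8-q->S18; S9-p->S19; S9-q->S20; S10-p->S21; S10-q->S22; S11-p->S7; S11-q->S8; S12-p->S9; S12-q->S10; S13-p->S11; S13-q->S12; S14-p->S13; S14-q->S14; S15-p->S7; S15-q->S8; S16-p->S9; S16-q->S10; S17-p->S11; S17-q->S12; S18-p->S13; S18-q->S14; S19-p->S15; S19-q->S16; S20-p->S17; S20-q->S18; S21-p->S19; S21-q->S20; S22-p->S21; S22-q->S22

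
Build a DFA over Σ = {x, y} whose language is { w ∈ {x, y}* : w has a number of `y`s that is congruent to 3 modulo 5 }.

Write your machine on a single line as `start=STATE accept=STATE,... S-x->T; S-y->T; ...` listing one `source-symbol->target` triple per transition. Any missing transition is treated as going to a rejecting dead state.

start=S0; accept=S3; S0-x->S0; S0-y->S1; S1-x->S1; S1-y->S2; S2-x->S2; S2-y->S3; S3-x->S3; S3-y->S4; S4-x->S4; S4-y->S0

Keep the running count of `y`s modulo 5: each `y` advances along the cycle S0 → S1 → S2 → S3 → S4 → S0 while other symbols loop. Accept at S3.
A 5-state machine:
        x   y  
>  S0   S0  S1 
   S1   S1  S2 
   S2   S2  S3 
 * S3   S3  S4 
   S4   S4  S0 
(> = start, * = accepting)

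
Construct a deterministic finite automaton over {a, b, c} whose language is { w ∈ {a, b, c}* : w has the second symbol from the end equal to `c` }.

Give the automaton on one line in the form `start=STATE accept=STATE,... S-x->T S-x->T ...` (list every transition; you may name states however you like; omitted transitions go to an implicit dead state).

start=S0 accept=S10,S11,S12 S0-a->S1 S0-b->S2 S0-c->S3 S1-a->S4 S1-b->S5 S1-c->S6 S2-a->S7 S2-b->S8 S2-c->S9 S3-a->S10 S3-b->S11 S3-c->S12 S4-a->S4 S4-b->S5 S4-c->S6 S5-a->S7 S5-b->S8 S5-c->S9 S6-a->S10 S6-b->S11 S6-c->S12 S7-a->S4 S7-b->S5 S7-c->S6 S8-a->S7 S8-b->S8 S8-c->S9 S9-a->S10 S9-b->S11 S9-c->S12 S10-a->S4 S10-b->S5 S10-c->S6 S11-a->S7 S11-b->S8 S11-c->S9 S12-a->S10 S12-b->S11 S12-c->S12

Because acceptance depends on a position counted from the end, the machine has to buffer the most recent 2 symbols. Make each state the string of the last up-to-2 symbols read; on input `x` shift the window left and append `x`. Accept when the buffered window has length 2 and begins with `c`.
A 13-state machine:
          a    b    c  
>  S0     S1   S2   S3 
   S1     S4   S5   S6 
   S2     S7   S8   S9 
   S3    S10  S11  S12 
   S4     S4   S5   S6 
   S5     S7   S8   S9 
   S6    S10  S11  S12 
   S7     S4   S5   S6 
   S8     S7   S8   S9 
   S9    S10  S11  S12 
 * S10    S4   S5   S6 
 * S11    S7   S8   S9 
 * S12   S10  S11  S12 
(> = start, * = accepting)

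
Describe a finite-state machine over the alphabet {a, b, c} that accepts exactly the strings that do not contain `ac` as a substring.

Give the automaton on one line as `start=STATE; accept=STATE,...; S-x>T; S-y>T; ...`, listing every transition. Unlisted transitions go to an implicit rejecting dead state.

Track partial matches of the forbidden pattern `ac`. State S2 is a dead state reached once `ac` has occurred; every other state accepts. S0 means no part of `ac` is currently matched.
A 3-state machine:
        a   b   c  
>* S0   S1  S0  S0 
 * S1   S1  S0  S2 
   S2   S2  S2  S2 
(> = start, * = accepting)

start=S0; accept=S0,S1; S0-a>S1; S0-b>S0; S0-c>S0; S1-a>S1; S1-b>S0; S1-c>S2; S2-a>S2; S2-b>S2; S2-c>S2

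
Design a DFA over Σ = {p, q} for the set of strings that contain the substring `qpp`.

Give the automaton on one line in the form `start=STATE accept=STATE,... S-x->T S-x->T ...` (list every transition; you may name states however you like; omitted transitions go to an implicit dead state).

Track how much of `qpp` has been matched so far: state A is no progress, D is the absorbing accept state reached once `qpp` has occurred. Intermediate states record partial matches; on a mismatch, fall back to the longest reusable overlap.
With 4 states:
       p  q 
>  A   A  B 
   B   C  B 
   C   D  B 
 * D   D  D 
(> = start, * = accepting)

start=A accept=D A-p->A A-q->B B-p->C B-q->B C-p->D C-q->B D-p->D D-q->D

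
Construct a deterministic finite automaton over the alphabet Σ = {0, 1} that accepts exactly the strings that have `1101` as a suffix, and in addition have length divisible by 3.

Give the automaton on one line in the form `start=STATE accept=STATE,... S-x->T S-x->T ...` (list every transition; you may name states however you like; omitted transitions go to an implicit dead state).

start=q0 accept=q14 q0-0->q1 q0-1->q2 q1-0->q3 q1-1->q4 q2-0->q3 q2-1->q5 q3-0->q0 q3-1->q6 q4-0->q0 q4-1->q7 q5-0->q8 q5-1->q7 q6-0->q1 q6-1->q9 q7-0->q10 q7-1->q9 q8-0->q1 q8-1->q11 q9-0->q12 q9-1->q5 q10-0->q3 q10-1->q13 q11-0->q3 q11-1->q5 q12-0->q0 q12-1->q14 q13-0->q0 q13-1->q7 q14-0->q1 q14-1->q9

Handle the two conditions separately and then intersect. One (5 states) tracks how much of the suffix `1101` has currently been matched; the other (3 states) tracks the input length modulo 3. Each combined state is a pair, one component from each; accept when both components accept.
          0    1  
>  q0     q1   q2 
   q1     q3   q4 
   q2     q3   q5 
   q3     q0   q6 
   q4     q0   q7 
   q5     q8   q7 
   q6     q1   q9 
   q7    q10   q9 
   q8     q1  q11 
   q9    q12   q5 
   q10    q3  q13 
   q11    q3   q5 
   q12    q0  q14 
   q13    q0   q7 
 * q14    q1   q9 
(> = start, * = accepting)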